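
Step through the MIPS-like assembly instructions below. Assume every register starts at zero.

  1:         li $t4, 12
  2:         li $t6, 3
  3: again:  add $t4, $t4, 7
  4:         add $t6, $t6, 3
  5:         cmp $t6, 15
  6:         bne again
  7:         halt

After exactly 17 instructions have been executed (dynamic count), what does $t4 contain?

40

after li $t4, 12: $t4=12
after li $t6, 3: $t6=3
after add $t4, $t4, 7: $t4=12+7=19
after add $t6, $t6, 3: $t6=3+3=6
cmp $t6, 15  (cmp 6,15)
bne again: taken
after add $t4, $t4, 7: $t4=19+7=26
after add $t6, $t6, 3: $t6=6+3=9
cmp $t6, 15  (cmp 9,15)
bne again: taken
after add $t4, $t4, 7: $t4=26+7=33
after add $t6, $t6, 3: $t6=9+3=12
cmp $t6, 15  (cmp 12,15)
bne again: taken
after add $t4, $t4, 7: $t4=33+7=40
after add $t6, $t6, 3: $t6=12+3=15
cmp $t6, 15  (cmp 15,15)
After step 17: $t4 = 40.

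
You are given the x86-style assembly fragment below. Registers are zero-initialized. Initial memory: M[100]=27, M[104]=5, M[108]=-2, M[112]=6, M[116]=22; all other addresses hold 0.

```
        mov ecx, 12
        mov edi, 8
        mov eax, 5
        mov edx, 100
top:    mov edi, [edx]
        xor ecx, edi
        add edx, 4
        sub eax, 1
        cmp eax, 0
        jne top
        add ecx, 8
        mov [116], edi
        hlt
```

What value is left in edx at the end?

120

ecx=12
edi=8
eax=5
edx=100
edi=M[100]=27
ecx=12^27=23
edx=100+4=104
eax=5-1=4
cmp eax, 0  (cmp 4,0)
jne top: taken
edi=M[104]=5
ecx=23^5=18
edx=104+4=108
eax=4-1=3
cmp eax, 0  (cmp 3,0)
jne top: taken
edi=M[108]=-2
ecx=18^(-2)=-20
edx=108+4=112
eax=3-1=2
cmp eax, 0  (cmp 2,0)
jne top: taken
edi=M[112]=6
ecx=(-20)^6=-22
edx=112+4=116
eax=2-1=1
cmp eax, 0  (cmp 1,0)
jne top: taken
edi=M[116]=22
ecx=(-22)^22=-4
edx=116+4=120
eax=1-1=0
cmp eax, 0  (cmp 0,0)
jne top: not taken
ecx=(-4)+8=4
mov [116], edi → M[116]=22
halt.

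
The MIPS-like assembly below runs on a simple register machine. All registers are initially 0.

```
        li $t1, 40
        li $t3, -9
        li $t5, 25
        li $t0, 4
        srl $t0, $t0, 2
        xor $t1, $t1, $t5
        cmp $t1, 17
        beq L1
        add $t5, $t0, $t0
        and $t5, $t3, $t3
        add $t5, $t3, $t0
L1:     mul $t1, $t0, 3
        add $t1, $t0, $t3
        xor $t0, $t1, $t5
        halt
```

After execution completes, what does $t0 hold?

$t1=40
$t3=-9
$t5=25
$t0=4
$t0=4>>2=1
$t1=40^25=49
cmp $t1, 17  (cmp 49,17)
beq L1: not taken
$t5=1+1=2
$t5=(-9)&(-9)=-9
$t5=(-9)+1=-8
$t1=1*3=3
$t1=1+(-9)=-8
$t0=(-8)^(-8)=0
halt.

0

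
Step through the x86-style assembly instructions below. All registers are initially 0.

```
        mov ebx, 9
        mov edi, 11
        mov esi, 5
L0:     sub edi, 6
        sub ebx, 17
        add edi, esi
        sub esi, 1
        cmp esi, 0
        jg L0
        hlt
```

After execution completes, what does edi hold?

mov ebx, 9 → ebx=9
mov edi, 11 → edi=11
mov esi, 5 → esi=5
sub edi, 6 → edi=11-6=5
sub ebx, 17 → ebx=9-17=-8
add edi, esi → edi=5+5=10
sub esi, 1 → esi=5-1=4
cmp esi, 0  (cmp 4,0)
jg L0: taken
sub edi, 6 → edi=10-6=4
sub ebx, 17 → ebx=(-8)-17=-25
add edi, esi → edi=4+4=8
sub esi, 1 → esi=4-1=3
cmp esi, 0  (cmp 3,0)
jg L0: taken
sub edi, 6 → edi=8-6=2
sub ebx, 17 → ebx=(-25)-17=-42
add edi, esi → edi=2+3=5
sub esi, 1 → esi=3-1=2
cmp esi, 0  (cmp 2,0)
jg L0: taken
sub edi, 6 → edi=5-6=-1
sub ebx, 17 → ebx=(-42)-17=-59
add edi, esi → edi=(-1)+2=1
sub esi, 1 → esi=2-1=1
cmp esi, 0  (cmp 1,0)
jg L0: taken
sub edi, 6 → edi=1-6=-5
sub ebx, 17 → ebx=(-59)-17=-76
add edi, esi → edi=(-5)+1=-4
sub esi, 1 → esi=1-1=0
cmp esi, 0  (cmp 0,0)
jg L0: not taken
halt.

-4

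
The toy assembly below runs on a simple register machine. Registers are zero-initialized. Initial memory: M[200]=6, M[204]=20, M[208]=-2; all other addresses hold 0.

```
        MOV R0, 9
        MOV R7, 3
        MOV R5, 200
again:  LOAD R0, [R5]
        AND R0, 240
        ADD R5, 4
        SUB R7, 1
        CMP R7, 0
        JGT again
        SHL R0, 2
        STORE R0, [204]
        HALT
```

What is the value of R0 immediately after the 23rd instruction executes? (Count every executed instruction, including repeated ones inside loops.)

960

R0=9
R7=3
R5=200
R0=M[200]=6
R0=6&240=0
R5=200+4=204
R7=3-1=2
CMP R7, 0  (cmp 2,0)
JGT again: taken
R0=M[204]=20
R0=20&240=16
R5=204+4=208
R7=2-1=1
CMP R7, 0  (cmp 1,0)
JGT again: taken
R0=M[208]=-2
R0=(-2)&240=240
R5=208+4=212
R7=1-1=0
CMP R7, 0  (cmp 0,0)
JGT again: not taken
R0=240<<2=960
STORE R0, [204] → M[204]=960
After step 23: R0 = 960.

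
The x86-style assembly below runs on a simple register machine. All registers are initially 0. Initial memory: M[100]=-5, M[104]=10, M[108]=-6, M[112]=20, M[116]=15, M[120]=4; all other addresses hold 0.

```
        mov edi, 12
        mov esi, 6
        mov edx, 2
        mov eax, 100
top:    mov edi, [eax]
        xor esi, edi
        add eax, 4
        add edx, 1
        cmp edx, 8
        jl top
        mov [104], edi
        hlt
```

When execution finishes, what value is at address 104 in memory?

4

after mov edi, 12: edi=12
after mov esi, 6: esi=6
after mov edx, 2: edx=2
after mov eax, 100: eax=100
after mov edi, [eax]: edi=M[100]=-5
after xor esi, edi: esi=6^(-5)=-3
after add eax, 4: eax=100+4=104
after add edx, 1: edx=2+1=3
cmp edx, 8  (cmp 3,8)
jl top: taken
after mov edi, [eax]: edi=M[104]=10
after xor esi, edi: esi=(-3)^10=-9
after add eax, 4: eax=104+4=108
after add edx, 1: edx=3+1=4
cmp edx, 8  (cmp 4,8)
jl top: taken
after mov edi, [eax]: edi=M[108]=-6
after xor esi, edi: esi=(-9)^(-6)=13
after add eax, 4: eax=108+4=112
after add edx, 1: edx=4+1=5
cmp edx, 8  (cmp 5,8)
jl top: taken
after mov edi, [eax]: edi=M[112]=20
after xor esi, edi: esi=13^20=25
after add eax, 4: eax=112+4=116
after add edx, 1: edx=5+1=6
cmp edx, 8  (cmp 6,8)
jl top: taken
after mov edi, [eax]: edi=M[116]=15
after xor esi, edi: esi=25^15=22
after add eax, 4: eax=116+4=120
after add edx, 1: edx=6+1=7
cmp edx, 8  (cmp 7,8)
jl top: taken
after mov edi, [eax]: edi=M[120]=4
after xor esi, edi: esi=22^4=18
after add eax, 4: eax=120+4=124
after add edx, 1: edx=7+1=8
cmp edx, 8  (cmp 8,8)
jl top: not taken
mov [104], edi → M[104]=4
halt.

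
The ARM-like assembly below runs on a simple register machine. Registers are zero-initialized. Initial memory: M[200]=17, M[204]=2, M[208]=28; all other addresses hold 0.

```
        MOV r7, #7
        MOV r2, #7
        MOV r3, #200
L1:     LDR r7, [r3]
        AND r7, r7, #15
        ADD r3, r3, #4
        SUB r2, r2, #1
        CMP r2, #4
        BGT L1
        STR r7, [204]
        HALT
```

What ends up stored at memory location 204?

12

after MOV r7, #7: r7=7
after MOV r2, #7: r2=7
after MOV r3, #200: r3=200
after LDR r7, [r3]: r7=M[200]=17
after AND r7, r7, #15: r7=17&15=1
after ADD r3, r3, #4: r3=200+4=204
after SUB r2, r2, #1: r2=7-1=6
CMP r2, #4  (cmp 6,4)
BGT L1: taken
after LDR r7, [r3]: r7=M[204]=2
after AND r7, r7, #15: r7=2&15=2
after ADD r3, r3, #4: r3=204+4=208
after SUB r2, r2, #1: r2=6-1=5
CMP r2, #4  (cmp 5,4)
BGT L1: taken
after LDR r7, [r3]: r7=M[208]=28
after AND r7, r7, #15: r7=28&15=12
after ADD r3, r3, #4: r3=208+4=212
after SUB r2, r2, #1: r2=5-1=4
CMP r2, #4  (cmp 4,4)
BGT L1: not taken
STR r7, [204] → M[204]=12
halt.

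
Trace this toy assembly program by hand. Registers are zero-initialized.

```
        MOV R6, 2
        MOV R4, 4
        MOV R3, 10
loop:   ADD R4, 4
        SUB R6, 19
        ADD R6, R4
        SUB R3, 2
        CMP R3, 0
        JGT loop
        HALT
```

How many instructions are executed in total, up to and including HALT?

34

MOV R6, 2 → R6=2
MOV R4, 4 → R4=4
MOV R3, 10 → R3=10
ADD R4, 4 → R4=4+4=8
SUB R6, 19 → R6=2-19=-17
ADD R6, R4 → R6=(-17)+8=-9
SUB R3, 2 → R3=10-2=8
CMP R3, 0  (cmp 8,0)
JGT loop: taken
ADD R4, 4 → R4=8+4=12
SUB R6, 19 → R6=(-9)-19=-28
ADD R6, R4 → R6=(-28)+12=-16
SUB R3, 2 → R3=8-2=6
CMP R3, 0  (cmp 6,0)
JGT loop: taken
ADD R4, 4 → R4=12+4=16
SUB R6, 19 → R6=(-16)-19=-35
ADD R6, R4 → R6=(-35)+16=-19
SUB R3, 2 → R3=6-2=4
CMP R3, 0  (cmp 4,0)
JGT loop: taken
ADD R4, 4 → R4=16+4=20
SUB R6, 19 → R6=(-19)-19=-38
ADD R6, R4 → R6=(-38)+20=-18
SUB R3, 2 → R3=4-2=2
CMP R3, 0  (cmp 2,0)
JGT loop: taken
ADD R4, 4 → R4=20+4=24
SUB R6, 19 → R6=(-18)-19=-37
ADD R6, R4 → R6=(-37)+24=-13
SUB R3, 2 → R3=2-2=0
CMP R3, 0  (cmp 0,0)
JGT loop: not taken
halt.
Total executed instructions: 34.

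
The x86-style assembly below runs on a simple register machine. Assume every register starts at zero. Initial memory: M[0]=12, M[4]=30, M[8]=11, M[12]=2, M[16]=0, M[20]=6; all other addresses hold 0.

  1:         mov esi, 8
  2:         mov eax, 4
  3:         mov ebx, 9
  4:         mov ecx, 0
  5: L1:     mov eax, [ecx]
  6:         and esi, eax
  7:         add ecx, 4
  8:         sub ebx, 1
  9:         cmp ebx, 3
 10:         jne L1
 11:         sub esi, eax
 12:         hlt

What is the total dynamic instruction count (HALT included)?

esi=8
eax=4
ebx=9
ecx=0
eax=M[0]=12
esi=8&12=8
ecx=0+4=4
ebx=9-1=8
cmp ebx, 3  (cmp 8,3)
jne L1: taken
eax=M[4]=30
esi=8&30=8
ecx=4+4=8
ebx=8-1=7
cmp ebx, 3  (cmp 7,3)
jne L1: taken
eax=M[8]=11
esi=8&11=8
ecx=8+4=12
ebx=7-1=6
cmp ebx, 3  (cmp 6,3)
jne L1: taken
eax=M[12]=2
esi=8&2=0
ecx=12+4=16
ebx=6-1=5
cmp ebx, 3  (cmp 5,3)
jne L1: taken
eax=M[16]=0
esi=0&0=0
ecx=16+4=20
ebx=5-1=4
cmp ebx, 3  (cmp 4,3)
jne L1: taken
eax=M[20]=6
esi=0&6=0
ecx=20+4=24
ebx=4-1=3
cmp ebx, 3  (cmp 3,3)
jne L1: not taken
esi=0-6=-6
halt.
Total executed instructions: 42.

42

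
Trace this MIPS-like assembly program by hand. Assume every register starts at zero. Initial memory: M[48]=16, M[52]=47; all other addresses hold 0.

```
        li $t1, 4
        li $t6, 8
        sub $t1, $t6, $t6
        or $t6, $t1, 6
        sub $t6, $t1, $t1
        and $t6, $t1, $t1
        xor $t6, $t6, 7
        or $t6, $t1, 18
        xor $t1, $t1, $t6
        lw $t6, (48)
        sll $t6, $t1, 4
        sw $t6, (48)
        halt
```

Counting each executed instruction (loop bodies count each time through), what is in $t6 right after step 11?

288

$t1=4
$t6=8
$t1=8-8=0
$t6=0|6=6
$t6=0-0=0
$t6=0&0=0
$t6=0^7=7
$t6=0|18=18
$t1=0^18=18
$t6=M[48]=16
$t6=18<<4=288
After step 11: $t6 = 288.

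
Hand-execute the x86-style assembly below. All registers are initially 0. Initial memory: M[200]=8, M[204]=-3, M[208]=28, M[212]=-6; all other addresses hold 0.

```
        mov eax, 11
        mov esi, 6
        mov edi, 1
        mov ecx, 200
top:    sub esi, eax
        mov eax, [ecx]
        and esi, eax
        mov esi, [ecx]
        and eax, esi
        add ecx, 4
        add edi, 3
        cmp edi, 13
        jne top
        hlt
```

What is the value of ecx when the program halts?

216

after mov eax, 11: eax=11
after mov esi, 6: esi=6
after mov edi, 1: edi=1
after mov ecx, 200: ecx=200
after sub esi, eax: esi=6-11=-5
after mov eax, [ecx]: eax=M[200]=8
after and esi, eax: esi=(-5)&8=8
after mov esi, [ecx]: esi=M[200]=8
after and eax, esi: eax=8&8=8
after add ecx, 4: ecx=200+4=204
after add edi, 3: edi=1+3=4
cmp edi, 13  (cmp 4,13)
jne top: taken
after sub esi, eax: esi=8-8=0
after mov eax, [ecx]: eax=M[204]=-3
after and esi, eax: esi=0&(-3)=0
after mov esi, [ecx]: esi=M[204]=-3
after and eax, esi: eax=(-3)&(-3)=-3
after add ecx, 4: ecx=204+4=208
after add edi, 3: edi=4+3=7
cmp edi, 13  (cmp 7,13)
jne top: taken
after sub esi, eax: esi=(-3)-(-3)=0
after mov eax, [ecx]: eax=M[208]=28
after and esi, eax: esi=0&28=0
after mov esi, [ecx]: esi=M[208]=28
after and eax, esi: eax=28&28=28
after add ecx, 4: ecx=208+4=212
after add edi, 3: edi=7+3=10
cmp edi, 13  (cmp 10,13)
jne top: taken
after sub esi, eax: esi=28-28=0
after mov eax, [ecx]: eax=M[212]=-6
after and esi, eax: esi=0&(-6)=0
after mov esi, [ecx]: esi=M[212]=-6
after and eax, esi: eax=(-6)&(-6)=-6
after add ecx, 4: ecx=212+4=216
after add edi, 3: edi=10+3=13
cmp edi, 13  (cmp 13,13)
jne top: not taken
halt.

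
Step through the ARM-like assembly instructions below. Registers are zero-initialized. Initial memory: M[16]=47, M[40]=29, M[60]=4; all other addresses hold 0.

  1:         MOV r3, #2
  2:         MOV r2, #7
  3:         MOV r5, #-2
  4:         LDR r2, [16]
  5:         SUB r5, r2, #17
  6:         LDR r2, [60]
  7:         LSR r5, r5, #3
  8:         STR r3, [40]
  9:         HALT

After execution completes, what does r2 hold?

4

MOV r3, #2 → r3=2
MOV r2, #7 → r2=7
MOV r5, #-2 → r5=-2
LDR r2, [16] → r2=M[16]=47
SUB r5, r2, #17 → r5=47-17=30
LDR r2, [60] → r2=M[60]=4
LSR r5, r5, #3 → r5=30>>3=3
STR r3, [40] → M[40]=2
halt.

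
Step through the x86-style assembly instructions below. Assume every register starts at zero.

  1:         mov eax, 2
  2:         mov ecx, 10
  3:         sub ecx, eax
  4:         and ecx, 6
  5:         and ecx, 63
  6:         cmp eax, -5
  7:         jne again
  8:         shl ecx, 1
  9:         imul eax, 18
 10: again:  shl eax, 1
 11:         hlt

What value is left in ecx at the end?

mov eax, 2 → eax=2
mov ecx, 10 → ecx=10
sub ecx, eax → ecx=10-2=8
and ecx, 6 → ecx=8&6=0
and ecx, 63 → ecx=0&63=0
cmp eax, -5  (cmp 2,-5)
jne again: taken
shl eax, 1 → eax=2<<1=4
halt.

0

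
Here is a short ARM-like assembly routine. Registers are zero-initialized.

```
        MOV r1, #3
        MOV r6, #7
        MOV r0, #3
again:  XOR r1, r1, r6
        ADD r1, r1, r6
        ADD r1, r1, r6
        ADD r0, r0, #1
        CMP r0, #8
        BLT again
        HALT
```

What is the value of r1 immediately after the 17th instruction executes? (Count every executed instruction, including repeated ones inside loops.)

43

after MOV r1, #3: r1=3
after MOV r6, #7: r6=7
after MOV r0, #3: r0=3
after XOR r1, r1, r6: r1=3^7=4
after ADD r1, r1, r6: r1=4+7=11
after ADD r1, r1, r6: r1=11+7=18
after ADD r0, r0, #1: r0=3+1=4
CMP r0, #8  (cmp 4,8)
BLT again: taken
after XOR r1, r1, r6: r1=18^7=21
after ADD r1, r1, r6: r1=21+7=28
after ADD r1, r1, r6: r1=28+7=35
after ADD r0, r0, #1: r0=4+1=5
CMP r0, #8  (cmp 5,8)
BLT again: taken
after XOR r1, r1, r6: r1=35^7=36
after ADD r1, r1, r6: r1=36+7=43
After step 17: r1 = 43.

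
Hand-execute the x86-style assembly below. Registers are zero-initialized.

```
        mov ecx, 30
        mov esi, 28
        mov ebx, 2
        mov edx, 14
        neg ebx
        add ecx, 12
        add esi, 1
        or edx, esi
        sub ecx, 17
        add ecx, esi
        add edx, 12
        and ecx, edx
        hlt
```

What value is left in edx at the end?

after mov ecx, 30: ecx=30
after mov esi, 28: esi=28
after mov ebx, 2: ebx=2
after mov edx, 14: edx=14
after neg ebx: ebx=-(2)=-2
after add ecx, 12: ecx=30+12=42
after add esi, 1: esi=28+1=29
after or edx, esi: edx=14|29=31
after sub ecx, 17: ecx=42-17=25
after add ecx, esi: ecx=25+29=54
after add edx, 12: edx=31+12=43
after and ecx, edx: ecx=54&43=34
halt.

43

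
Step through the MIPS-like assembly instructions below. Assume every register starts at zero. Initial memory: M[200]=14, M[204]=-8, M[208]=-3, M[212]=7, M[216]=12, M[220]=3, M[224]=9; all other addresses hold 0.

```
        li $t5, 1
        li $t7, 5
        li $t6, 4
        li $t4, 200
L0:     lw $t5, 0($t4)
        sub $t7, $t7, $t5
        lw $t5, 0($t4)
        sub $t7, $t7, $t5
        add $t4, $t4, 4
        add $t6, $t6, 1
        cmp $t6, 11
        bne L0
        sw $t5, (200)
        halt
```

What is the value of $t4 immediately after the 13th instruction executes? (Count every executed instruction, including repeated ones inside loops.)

204

li $t5, 1 → $t5=1
li $t7, 5 → $t7=5
li $t6, 4 → $t6=4
li $t4, 200 → $t4=200
lw $t5, 0($t4) → $t5=M[200]=14
sub $t7, $t7, $t5 → $t7=5-14=-9
lw $t5, 0($t4) → $t5=M[200]=14
sub $t7, $t7, $t5 → $t7=(-9)-14=-23
add $t4, $t4, 4 → $t4=200+4=204
add $t6, $t6, 1 → $t6=4+1=5
cmp $t6, 11  (cmp 5,11)
bne L0: taken
lw $t5, 0($t4) → $t5=M[204]=-8
After step 13: $t4 = 204.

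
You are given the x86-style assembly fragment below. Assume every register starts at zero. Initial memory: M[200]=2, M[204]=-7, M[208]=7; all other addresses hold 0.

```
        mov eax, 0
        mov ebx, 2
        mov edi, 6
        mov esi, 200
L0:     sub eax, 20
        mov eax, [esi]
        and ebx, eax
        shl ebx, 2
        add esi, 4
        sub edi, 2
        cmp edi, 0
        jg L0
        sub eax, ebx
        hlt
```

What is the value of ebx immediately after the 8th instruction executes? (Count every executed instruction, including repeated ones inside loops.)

8

after mov eax, 0: eax=0
after mov ebx, 2: ebx=2
after mov edi, 6: edi=6
after mov esi, 200: esi=200
after sub eax, 20: eax=0-20=-20
after mov eax, [esi]: eax=M[200]=2
after and ebx, eax: ebx=2&2=2
after shl ebx, 2: ebx=2<<2=8
After step 8: ebx = 8.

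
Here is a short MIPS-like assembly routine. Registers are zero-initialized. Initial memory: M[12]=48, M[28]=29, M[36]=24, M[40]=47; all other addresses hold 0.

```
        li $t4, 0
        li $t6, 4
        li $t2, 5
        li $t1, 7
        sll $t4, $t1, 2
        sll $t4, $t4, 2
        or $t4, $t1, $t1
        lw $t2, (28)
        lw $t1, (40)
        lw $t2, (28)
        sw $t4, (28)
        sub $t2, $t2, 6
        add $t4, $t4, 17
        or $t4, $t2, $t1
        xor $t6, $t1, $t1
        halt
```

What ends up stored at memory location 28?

7

after li $t4, 0: $t4=0
after li $t6, 4: $t6=4
after li $t2, 5: $t2=5
after li $t1, 7: $t1=7
after sll $t4, $t1, 2: $t4=7<<2=28
after sll $t4, $t4, 2: $t4=28<<2=112
after or $t4, $t1, $t1: $t4=7|7=7
after lw $t2, (28): $t2=M[28]=29
after lw $t1, (40): $t1=M[40]=47
after lw $t2, (28): $t2=M[28]=29
sw $t4, (28) → M[28]=7
after sub $t2, $t2, 6: $t2=29-6=23
after add $t4, $t4, 17: $t4=7+17=24
after or $t4, $t2, $t1: $t4=23|47=63
after xor $t6, $t1, $t1: $t6=47^47=0
halt.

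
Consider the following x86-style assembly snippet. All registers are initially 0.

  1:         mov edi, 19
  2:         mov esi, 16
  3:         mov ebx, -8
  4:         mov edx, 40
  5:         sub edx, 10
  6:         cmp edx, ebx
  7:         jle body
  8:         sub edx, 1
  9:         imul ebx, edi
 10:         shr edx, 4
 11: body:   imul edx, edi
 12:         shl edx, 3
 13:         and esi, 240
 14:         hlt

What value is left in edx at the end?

152

after mov edi, 19: edi=19
after mov esi, 16: esi=16
after mov ebx, -8: ebx=-8
after mov edx, 40: edx=40
after sub edx, 10: edx=40-10=30
cmp edx, ebx  (cmp 30,-8)
jle body: not taken
after sub edx, 1: edx=30-1=29
after imul ebx, edi: ebx=(-8)*19=-152
after shr edx, 4: edx=29>>4=1
after imul edx, edi: edx=1*19=19
after shl edx, 3: edx=19<<3=152
after and esi, 240: esi=16&240=16
halt.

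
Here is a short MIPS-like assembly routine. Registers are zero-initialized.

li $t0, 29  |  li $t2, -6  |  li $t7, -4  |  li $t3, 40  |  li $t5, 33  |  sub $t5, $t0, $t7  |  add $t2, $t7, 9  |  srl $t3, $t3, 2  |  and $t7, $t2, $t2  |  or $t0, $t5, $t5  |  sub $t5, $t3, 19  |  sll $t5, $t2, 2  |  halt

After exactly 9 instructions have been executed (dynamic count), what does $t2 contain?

$t0=29
$t2=-6
$t7=-4
$t3=40
$t5=33
$t5=29-(-4)=33
$t2=(-4)+9=5
$t3=40>>2=10
$t7=5&5=5
After step 9: $t2 = 5.

5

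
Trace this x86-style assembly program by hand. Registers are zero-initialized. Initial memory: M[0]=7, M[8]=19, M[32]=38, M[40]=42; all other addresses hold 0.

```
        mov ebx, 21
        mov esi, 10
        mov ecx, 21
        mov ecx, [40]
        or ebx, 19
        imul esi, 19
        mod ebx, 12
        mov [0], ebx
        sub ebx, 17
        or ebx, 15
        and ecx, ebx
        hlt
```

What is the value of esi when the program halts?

mov ebx, 21 → ebx=21
mov esi, 10 → esi=10
mov ecx, 21 → ecx=21
mov ecx, [40] → ecx=M[40]=42
or ebx, 19 → ebx=21|19=23
imul esi, 19 → esi=10*19=190
mod ebx, 12 → ebx=23%12=11
mov [0], ebx → M[0]=11
sub ebx, 17 → ebx=11-17=-6
or ebx, 15 → ebx=(-6)|15=-1
and ecx, ebx → ecx=42&(-1)=42
halt.

190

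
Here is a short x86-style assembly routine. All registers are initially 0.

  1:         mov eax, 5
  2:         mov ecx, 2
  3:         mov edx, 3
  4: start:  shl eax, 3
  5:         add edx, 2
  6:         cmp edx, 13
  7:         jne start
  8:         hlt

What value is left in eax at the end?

163840

mov eax, 5 → eax=5
mov ecx, 2 → ecx=2
mov edx, 3 → edx=3
shl eax, 3 → eax=5<<3=40
add edx, 2 → edx=3+2=5
cmp edx, 13  (cmp 5,13)
jne start: taken
shl eax, 3 → eax=40<<3=320
add edx, 2 → edx=5+2=7
cmp edx, 13  (cmp 7,13)
jne start: taken
shl eax, 3 → eax=320<<3=2560
add edx, 2 → edx=7+2=9
cmp edx, 13  (cmp 9,13)
jne start: taken
shl eax, 3 → eax=2560<<3=20480
add edx, 2 → edx=9+2=11
cmp edx, 13  (cmp 11,13)
jne start: taken
shl eax, 3 → eax=20480<<3=163840
add edx, 2 → edx=11+2=13
cmp edx, 13  (cmp 13,13)
jne start: not taken
halt.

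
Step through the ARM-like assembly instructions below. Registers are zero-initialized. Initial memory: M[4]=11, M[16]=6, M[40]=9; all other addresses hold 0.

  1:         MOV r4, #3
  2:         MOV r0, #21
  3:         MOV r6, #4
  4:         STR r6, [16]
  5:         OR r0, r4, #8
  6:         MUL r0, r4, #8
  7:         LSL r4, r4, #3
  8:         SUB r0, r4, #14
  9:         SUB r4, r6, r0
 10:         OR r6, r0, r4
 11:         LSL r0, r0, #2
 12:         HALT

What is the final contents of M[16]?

4

after MOV r4, #3: r4=3
after MOV r0, #21: r0=21
after MOV r6, #4: r6=4
STR r6, [16] → M[16]=4
after OR r0, r4, #8: r0=3|8=11
after MUL r0, r4, #8: r0=3*8=24
after LSL r4, r4, #3: r4=3<<3=24
after SUB r0, r4, #14: r0=24-14=10
after SUB r4, r6, r0: r4=4-10=-6
after OR r6, r0, r4: r6=10|(-6)=-6
after LSL r0, r0, #2: r0=10<<2=40
halt.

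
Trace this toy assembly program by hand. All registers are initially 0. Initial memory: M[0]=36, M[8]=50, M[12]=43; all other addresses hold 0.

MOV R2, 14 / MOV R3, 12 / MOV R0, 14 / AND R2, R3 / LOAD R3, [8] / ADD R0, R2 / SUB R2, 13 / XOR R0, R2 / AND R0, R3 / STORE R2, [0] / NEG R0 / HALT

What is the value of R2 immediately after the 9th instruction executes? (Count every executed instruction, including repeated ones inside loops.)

MOV R2, 14 → R2=14
MOV R3, 12 → R3=12
MOV R0, 14 → R0=14
AND R2, R3 → R2=14&12=12
LOAD R3, [8] → R3=M[8]=50
ADD R0, R2 → R0=14+12=26
SUB R2, 13 → R2=12-13=-1
XOR R0, R2 → R0=26^(-1)=-27
AND R0, R3 → R0=(-27)&50=32
After step 9: R2 = -1.

-1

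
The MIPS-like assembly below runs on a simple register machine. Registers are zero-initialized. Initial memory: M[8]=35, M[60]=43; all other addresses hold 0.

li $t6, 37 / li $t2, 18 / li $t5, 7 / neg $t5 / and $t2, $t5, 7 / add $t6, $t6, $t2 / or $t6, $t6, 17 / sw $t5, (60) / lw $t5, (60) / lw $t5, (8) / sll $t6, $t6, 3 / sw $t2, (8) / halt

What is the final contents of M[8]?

1

after li $t6, 37: $t6=37
after li $t2, 18: $t2=18
after li $t5, 7: $t5=7
after neg $t5: $t5=-(7)=-7
after and $t2, $t5, 7: $t2=(-7)&7=1
after add $t6, $t6, $t2: $t6=37+1=38
after or $t6, $t6, 17: $t6=38|17=55
sw $t5, (60) → M[60]=-7
after lw $t5, (60): $t5=M[60]=-7
after lw $t5, (8): $t5=M[8]=35
after sll $t6, $t6, 3: $t6=55<<3=440
sw $t2, (8) → M[8]=1
halt.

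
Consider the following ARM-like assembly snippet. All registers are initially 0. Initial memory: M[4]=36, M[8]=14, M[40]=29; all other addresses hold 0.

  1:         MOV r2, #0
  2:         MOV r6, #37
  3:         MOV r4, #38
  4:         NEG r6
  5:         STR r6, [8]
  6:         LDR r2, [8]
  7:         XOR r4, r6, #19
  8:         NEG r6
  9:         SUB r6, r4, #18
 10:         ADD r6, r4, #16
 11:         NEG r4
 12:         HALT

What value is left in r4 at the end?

r2=0
r6=37
r4=38
r6=-(37)=-37
STR r6, [8] → M[8]=-37
r2=M[8]=-37
r4=(-37)^19=-56
r6=-(-37)=37
r6=(-56)-18=-74
r6=(-56)+16=-40
r4=-(-56)=56
halt.

56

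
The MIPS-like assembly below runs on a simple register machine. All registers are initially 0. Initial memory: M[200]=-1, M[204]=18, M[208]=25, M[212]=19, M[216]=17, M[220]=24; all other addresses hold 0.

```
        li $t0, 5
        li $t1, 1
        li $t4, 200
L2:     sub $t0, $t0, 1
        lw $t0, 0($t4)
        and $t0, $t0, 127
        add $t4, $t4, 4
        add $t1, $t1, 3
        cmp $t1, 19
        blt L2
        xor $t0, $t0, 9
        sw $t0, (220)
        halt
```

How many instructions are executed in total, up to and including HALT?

after li $t0, 5: $t0=5
after li $t1, 1: $t1=1
after li $t4, 200: $t4=200
after sub $t0, $t0, 1: $t0=5-1=4
after lw $t0, 0($t4): $t0=M[200]=-1
after and $t0, $t0, 127: $t0=(-1)&127=127
after add $t4, $t4, 4: $t4=200+4=204
after add $t1, $t1, 3: $t1=1+3=4
cmp $t1, 19  (cmp 4,19)
blt L2: taken
after sub $t0, $t0, 1: $t0=127-1=126
after lw $t0, 0($t4): $t0=M[204]=18
after and $t0, $t0, 127: $t0=18&127=18
after add $t4, $t4, 4: $t4=204+4=208
after add $t1, $t1, 3: $t1=4+3=7
cmp $t1, 19  (cmp 7,19)
blt L2: taken
after sub $t0, $t0, 1: $t0=18-1=17
after lw $t0, 0($t4): $t0=M[208]=25
after and $t0, $t0, 127: $t0=25&127=25
after add $t4, $t4, 4: $t4=208+4=212
after add $t1, $t1, 3: $t1=7+3=10
cmp $t1, 19  (cmp 10,19)
blt L2: taken
after sub $t0, $t0, 1: $t0=25-1=24
after lw $t0, 0($t4): $t0=M[212]=19
after and $t0, $t0, 127: $t0=19&127=19
after add $t4, $t4, 4: $t4=212+4=216
after add $t1, $t1, 3: $t1=10+3=13
cmp $t1, 19  (cmp 13,19)
blt L2: taken
after sub $t0, $t0, 1: $t0=19-1=18
after lw $t0, 0($t4): $t0=M[216]=17
after and $t0, $t0, 127: $t0=17&127=17
after add $t4, $t4, 4: $t4=216+4=220
after add $t1, $t1, 3: $t1=13+3=16
cmp $t1, 19  (cmp 16,19)
blt L2: taken
after sub $t0, $t0, 1: $t0=17-1=16
after lw $t0, 0($t4): $t0=M[220]=24
after and $t0, $t0, 127: $t0=24&127=24
after add $t4, $t4, 4: $t4=220+4=224
after add $t1, $t1, 3: $t1=16+3=19
cmp $t1, 19  (cmp 19,19)
blt L2: not taken
after xor $t0, $t0, 9: $t0=24^9=17
sw $t0, (220) → M[220]=17
halt.
Total executed instructions: 48.

48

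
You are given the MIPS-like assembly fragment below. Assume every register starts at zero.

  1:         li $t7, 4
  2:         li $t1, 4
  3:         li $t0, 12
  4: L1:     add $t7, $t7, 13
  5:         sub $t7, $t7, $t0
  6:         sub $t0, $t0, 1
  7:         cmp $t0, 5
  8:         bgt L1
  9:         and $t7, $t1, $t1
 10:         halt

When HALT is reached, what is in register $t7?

4

after li $t7, 4: $t7=4
after li $t1, 4: $t1=4
after li $t0, 12: $t0=12
after add $t7, $t7, 13: $t7=4+13=17
after sub $t7, $t7, $t0: $t7=17-12=5
after sub $t0, $t0, 1: $t0=12-1=11
cmp $t0, 5  (cmp 11,5)
bgt L1: taken
after add $t7, $t7, 13: $t7=5+13=18
after sub $t7, $t7, $t0: $t7=18-11=7
after sub $t0, $t0, 1: $t0=11-1=10
cmp $t0, 5  (cmp 10,5)
bgt L1: taken
after add $t7, $t7, 13: $t7=7+13=20
after sub $t7, $t7, $t0: $t7=20-10=10
after sub $t0, $t0, 1: $t0=10-1=9
cmp $t0, 5  (cmp 9,5)
bgt L1: taken
after add $t7, $t7, 13: $t7=10+13=23
after sub $t7, $t7, $t0: $t7=23-9=14
after sub $t0, $t0, 1: $t0=9-1=8
cmp $t0, 5  (cmp 8,5)
bgt L1: taken
after add $t7, $t7, 13: $t7=14+13=27
after sub $t7, $t7, $t0: $t7=27-8=19
after sub $t0, $t0, 1: $t0=8-1=7
cmp $t0, 5  (cmp 7,5)
bgt L1: taken
after add $t7, $t7, 13: $t7=19+13=32
after sub $t7, $t7, $t0: $t7=32-7=25
after sub $t0, $t0, 1: $t0=7-1=6
cmp $t0, 5  (cmp 6,5)
bgt L1: taken
after add $t7, $t7, 13: $t7=25+13=38
after sub $t7, $t7, $t0: $t7=38-6=32
after sub $t0, $t0, 1: $t0=6-1=5
cmp $t0, 5  (cmp 5,5)
bgt L1: not taken
after and $t7, $t1, $t1: $t7=4&4=4
halt.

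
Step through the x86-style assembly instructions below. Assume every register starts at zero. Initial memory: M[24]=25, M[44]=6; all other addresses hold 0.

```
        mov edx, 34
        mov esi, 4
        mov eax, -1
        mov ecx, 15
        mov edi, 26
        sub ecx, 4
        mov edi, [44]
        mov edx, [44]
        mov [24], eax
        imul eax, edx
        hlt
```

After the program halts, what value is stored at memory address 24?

-1

edx=34
esi=4
eax=-1
ecx=15
edi=26
ecx=15-4=11
edi=M[44]=6
edx=M[44]=6
mov [24], eax → M[24]=-1
eax=(-1)*6=-6
halt.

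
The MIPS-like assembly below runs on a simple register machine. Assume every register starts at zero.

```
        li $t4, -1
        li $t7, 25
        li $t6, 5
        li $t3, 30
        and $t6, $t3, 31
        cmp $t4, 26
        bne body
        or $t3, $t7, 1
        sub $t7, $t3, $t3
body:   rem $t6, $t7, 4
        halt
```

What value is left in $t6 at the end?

$t4=-1
$t7=25
$t6=5
$t3=30
$t6=30&31=30
cmp $t4, 26  (cmp -1,26)
bne body: taken
$t6=25%4=1
halt.

1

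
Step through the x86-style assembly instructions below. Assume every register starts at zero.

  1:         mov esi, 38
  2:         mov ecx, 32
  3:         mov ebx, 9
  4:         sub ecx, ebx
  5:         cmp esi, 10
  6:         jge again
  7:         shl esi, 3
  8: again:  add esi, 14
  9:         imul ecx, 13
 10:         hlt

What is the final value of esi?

52

mov esi, 38 → esi=38
mov ecx, 32 → ecx=32
mov ebx, 9 → ebx=9
sub ecx, ebx → ecx=32-9=23
cmp esi, 10  (cmp 38,10)
jge again: taken
add esi, 14 → esi=38+14=52
imul ecx, 13 → ecx=23*13=299
halt.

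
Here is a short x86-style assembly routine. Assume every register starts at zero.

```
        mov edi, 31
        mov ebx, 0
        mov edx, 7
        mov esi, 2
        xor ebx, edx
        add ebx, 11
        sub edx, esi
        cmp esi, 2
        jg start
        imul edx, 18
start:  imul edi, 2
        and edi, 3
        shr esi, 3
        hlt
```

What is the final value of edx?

edi=31
ebx=0
edx=7
esi=2
ebx=0^7=7
ebx=7+11=18
edx=7-2=5
cmp esi, 2  (cmp 2,2)
jg start: not taken
edx=5*18=90
edi=31*2=62
edi=62&3=2
esi=2>>3=0
halt.

90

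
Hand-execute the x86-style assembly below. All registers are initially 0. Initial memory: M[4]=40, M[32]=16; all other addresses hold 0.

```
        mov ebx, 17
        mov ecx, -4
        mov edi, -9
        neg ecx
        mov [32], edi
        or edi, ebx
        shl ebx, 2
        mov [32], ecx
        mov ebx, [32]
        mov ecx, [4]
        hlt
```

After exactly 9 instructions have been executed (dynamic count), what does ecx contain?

4

ebx=17
ecx=-4
edi=-9
ecx=-(-4)=4
mov [32], edi → M[32]=-9
edi=(-9)|17=-9
ebx=17<<2=68
mov [32], ecx → M[32]=4
ebx=M[32]=4
After step 9: ecx = 4.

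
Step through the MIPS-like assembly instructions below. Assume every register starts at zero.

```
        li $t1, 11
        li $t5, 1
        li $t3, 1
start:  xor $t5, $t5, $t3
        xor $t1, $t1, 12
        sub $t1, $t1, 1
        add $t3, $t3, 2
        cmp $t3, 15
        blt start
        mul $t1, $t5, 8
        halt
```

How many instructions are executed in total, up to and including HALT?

after li $t1, 11: $t1=11
after li $t5, 1: $t5=1
after li $t3, 1: $t3=1
after xor $t5, $t5, $t3: $t5=1^1=0
after xor $t1, $t1, 12: $t1=11^12=7
after sub $t1, $t1, 1: $t1=7-1=6
after add $t3, $t3, 2: $t3=1+2=3
cmp $t3, 15  (cmp 3,15)
blt start: taken
after xor $t5, $t5, $t3: $t5=0^3=3
after xor $t1, $t1, 12: $t1=6^12=10
after sub $t1, $t1, 1: $t1=10-1=9
after add $t3, $t3, 2: $t3=3+2=5
cmp $t3, 15  (cmp 5,15)
blt start: taken
after xor $t5, $t5, $t3: $t5=3^5=6
after xor $t1, $t1, 12: $t1=9^12=5
after sub $t1, $t1, 1: $t1=5-1=4
after add $t3, $t3, 2: $t3=5+2=7
cmp $t3, 15  (cmp 7,15)
blt start: taken
after xor $t5, $t5, $t3: $t5=6^7=1
after xor $t1, $t1, 12: $t1=4^12=8
after sub $t1, $t1, 1: $t1=8-1=7
after add $t3, $t3, 2: $t3=7+2=9
cmp $t3, 15  (cmp 9,15)
blt start: taken
after xor $t5, $t5, $t3: $t5=1^9=8
after xor $t1, $t1, 12: $t1=7^12=11
after sub $t1, $t1, 1: $t1=11-1=10
after add $t3, $t3, 2: $t3=9+2=11
cmp $t3, 15  (cmp 11,15)
blt start: taken
after xor $t5, $t5, $t3: $t5=8^11=3
after xor $t1, $t1, 12: $t1=10^12=6
after sub $t1, $t1, 1: $t1=6-1=5
after add $t3, $t3, 2: $t3=11+2=13
cmp $t3, 15  (cmp 13,15)
blt start: taken
after xor $t5, $t5, $t3: $t5=3^13=14
after xor $t1, $t1, 12: $t1=5^12=9
after sub $t1, $t1, 1: $t1=9-1=8
after add $t3, $t3, 2: $t3=13+2=15
cmp $t3, 15  (cmp 15,15)
blt start: not taken
after mul $t1, $t5, 8: $t1=14*8=112
halt.
Total executed instructions: 47.

47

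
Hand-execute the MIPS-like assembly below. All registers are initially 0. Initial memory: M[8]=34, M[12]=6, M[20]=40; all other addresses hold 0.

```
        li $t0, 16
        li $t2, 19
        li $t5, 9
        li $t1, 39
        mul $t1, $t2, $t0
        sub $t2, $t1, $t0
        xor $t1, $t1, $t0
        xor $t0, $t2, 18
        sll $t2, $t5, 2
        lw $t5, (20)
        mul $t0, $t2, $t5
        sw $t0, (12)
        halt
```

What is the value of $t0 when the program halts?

li $t0, 16 → $t0=16
li $t2, 19 → $t2=19
li $t5, 9 → $t5=9
li $t1, 39 → $t1=39
mul $t1, $t2, $t0 → $t1=19*16=304
sub $t2, $t1, $t0 → $t2=304-16=288
xor $t1, $t1, $t0 → $t1=304^16=288
xor $t0, $t2, 18 → $t0=288^18=306
sll $t2, $t5, 2 → $t2=9<<2=36
lw $t5, (20) → $t5=M[20]=40
mul $t0, $t2, $t5 → $t0=36*40=1440
sw $t0, (12) → M[12]=1440
halt.

1440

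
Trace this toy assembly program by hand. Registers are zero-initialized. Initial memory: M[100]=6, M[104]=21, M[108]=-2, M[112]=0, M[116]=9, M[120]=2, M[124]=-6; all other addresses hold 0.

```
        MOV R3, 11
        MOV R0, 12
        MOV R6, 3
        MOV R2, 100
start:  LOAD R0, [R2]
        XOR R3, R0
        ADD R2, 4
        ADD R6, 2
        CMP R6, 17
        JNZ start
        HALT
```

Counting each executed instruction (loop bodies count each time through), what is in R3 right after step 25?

-26

R3=11
R0=12
R6=3
R2=100
R0=M[100]=6
R3=11^6=13
R2=100+4=104
R6=3+2=5
CMP R6, 17  (cmp 5,17)
JNZ start: taken
R0=M[104]=21
R3=13^21=24
R2=104+4=108
R6=5+2=7
CMP R6, 17  (cmp 7,17)
JNZ start: taken
R0=M[108]=-2
R3=24^(-2)=-26
R2=108+4=112
R6=7+2=9
CMP R6, 17  (cmp 9,17)
JNZ start: taken
R0=M[112]=0
R3=(-26)^0=-26
R2=112+4=116
After step 25: R3 = -26.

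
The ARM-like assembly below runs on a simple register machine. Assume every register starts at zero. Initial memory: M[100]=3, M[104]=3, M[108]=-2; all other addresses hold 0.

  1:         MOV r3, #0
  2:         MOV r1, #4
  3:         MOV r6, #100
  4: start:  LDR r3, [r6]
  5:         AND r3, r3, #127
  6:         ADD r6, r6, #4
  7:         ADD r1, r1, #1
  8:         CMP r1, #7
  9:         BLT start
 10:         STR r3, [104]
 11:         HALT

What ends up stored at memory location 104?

126

MOV r3, #0 → r3=0
MOV r1, #4 → r1=4
MOV r6, #100 → r6=100
LDR r3, [r6] → r3=M[100]=3
AND r3, r3, #127 → r3=3&127=3
ADD r6, r6, #4 → r6=100+4=104
ADD r1, r1, #1 → r1=4+1=5
CMP r1, #7  (cmp 5,7)
BLT start: taken
LDR r3, [r6] → r3=M[104]=3
AND r3, r3, #127 → r3=3&127=3
ADD r6, r6, #4 → r6=104+4=108
ADD r1, r1, #1 → r1=5+1=6
CMP r1, #7  (cmp 6,7)
BLT start: taken
LDR r3, [r6] → r3=M[108]=-2
AND r3, r3, #127 → r3=(-2)&127=126
ADD r6, r6, #4 → r6=108+4=112
ADD r1, r1, #1 → r1=6+1=7
CMP r1, #7  (cmp 7,7)
BLT start: not taken
STR r3, [104] → M[104]=126
halt.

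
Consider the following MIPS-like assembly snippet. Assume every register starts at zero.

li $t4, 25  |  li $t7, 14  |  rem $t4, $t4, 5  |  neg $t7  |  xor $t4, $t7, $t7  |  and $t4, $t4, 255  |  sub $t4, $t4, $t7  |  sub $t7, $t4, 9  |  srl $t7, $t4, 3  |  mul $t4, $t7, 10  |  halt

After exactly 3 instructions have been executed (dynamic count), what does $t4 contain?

0

li $t4, 25 → $t4=25
li $t7, 14 → $t7=14
rem $t4, $t4, 5 → $t4=25%5=0
After step 3: $t4 = 0.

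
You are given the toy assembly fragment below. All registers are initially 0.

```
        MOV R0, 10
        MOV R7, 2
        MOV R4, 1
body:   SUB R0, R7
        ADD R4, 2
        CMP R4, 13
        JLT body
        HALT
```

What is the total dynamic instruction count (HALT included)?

28

after MOV R0, 10: R0=10
after MOV R7, 2: R7=2
after MOV R4, 1: R4=1
after SUB R0, R7: R0=10-2=8
after ADD R4, 2: R4=1+2=3
CMP R4, 13  (cmp 3,13)
JLT body: taken
after SUB R0, R7: R0=8-2=6
after ADD R4, 2: R4=3+2=5
CMP R4, 13  (cmp 5,13)
JLT body: taken
after SUB R0, R7: R0=6-2=4
after ADD R4, 2: R4=5+2=7
CMP R4, 13  (cmp 7,13)
JLT body: taken
after SUB R0, R7: R0=4-2=2
after ADD R4, 2: R4=7+2=9
CMP R4, 13  (cmp 9,13)
JLT body: taken
after SUB R0, R7: R0=2-2=0
after ADD R4, 2: R4=9+2=11
CMP R4, 13  (cmp 11,13)
JLT body: taken
after SUB R0, R7: R0=0-2=-2
after ADD R4, 2: R4=11+2=13
CMP R4, 13  (cmp 13,13)
JLT body: not taken
halt.
Total executed instructions: 28.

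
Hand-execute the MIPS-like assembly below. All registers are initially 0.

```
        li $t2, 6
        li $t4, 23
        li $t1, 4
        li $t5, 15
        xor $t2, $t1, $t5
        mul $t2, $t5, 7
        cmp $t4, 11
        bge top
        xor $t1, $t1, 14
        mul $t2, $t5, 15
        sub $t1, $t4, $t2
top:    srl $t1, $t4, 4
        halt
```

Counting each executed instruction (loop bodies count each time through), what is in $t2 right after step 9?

after li $t2, 6: $t2=6
after li $t4, 23: $t4=23
after li $t1, 4: $t1=4
after li $t5, 15: $t5=15
after xor $t2, $t1, $t5: $t2=4^15=11
after mul $t2, $t5, 7: $t2=15*7=105
cmp $t4, 11  (cmp 23,11)
bge top: taken
after srl $t1, $t4, 4: $t1=23>>4=1
After step 9: $t2 = 105.

105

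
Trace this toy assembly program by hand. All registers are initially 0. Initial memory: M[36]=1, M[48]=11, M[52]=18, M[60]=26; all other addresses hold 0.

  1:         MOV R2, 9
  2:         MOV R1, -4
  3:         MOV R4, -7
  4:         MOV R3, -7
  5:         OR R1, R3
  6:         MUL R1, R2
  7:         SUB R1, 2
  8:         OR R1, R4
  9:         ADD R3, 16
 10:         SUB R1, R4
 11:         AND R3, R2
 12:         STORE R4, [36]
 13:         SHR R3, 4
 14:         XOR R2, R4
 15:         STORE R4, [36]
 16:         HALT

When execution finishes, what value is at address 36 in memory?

R2=9
R1=-4
R4=-7
R3=-7
R1=(-4)|(-7)=-3
R1=(-3)*9=-27
R1=(-27)-2=-29
R1=(-29)|(-7)=-5
R3=(-7)+16=9
R1=(-5)-(-7)=2
R3=9&9=9
STORE R4, [36] → M[36]=-7
R3=9>>4=0
R2=9^(-7)=-16
STORE R4, [36] → M[36]=-7
halt.

-7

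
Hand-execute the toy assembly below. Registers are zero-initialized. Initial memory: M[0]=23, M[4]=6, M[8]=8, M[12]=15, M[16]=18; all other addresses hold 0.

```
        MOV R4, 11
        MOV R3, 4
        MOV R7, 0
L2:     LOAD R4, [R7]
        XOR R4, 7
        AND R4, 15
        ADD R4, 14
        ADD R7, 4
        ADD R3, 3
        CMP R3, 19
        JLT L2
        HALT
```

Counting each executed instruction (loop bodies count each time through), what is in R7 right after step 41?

20

after MOV R4, 11: R4=11
after MOV R3, 4: R3=4
after MOV R7, 0: R7=0
after LOAD R4, [R7]: R4=M[0]=23
after XOR R4, 7: R4=23^7=16
after AND R4, 15: R4=16&15=0
after ADD R4, 14: R4=0+14=14
after ADD R7, 4: R7=0+4=4
after ADD R3, 3: R3=4+3=7
CMP R3, 19  (cmp 7,19)
JLT L2: taken
after LOAD R4, [R7]: R4=M[4]=6
after XOR R4, 7: R4=6^7=1
after AND R4, 15: R4=1&15=1
after ADD R4, 14: R4=1+14=15
after ADD R7, 4: R7=4+4=8
after ADD R3, 3: R3=7+3=10
CMP R3, 19  (cmp 10,19)
JLT L2: taken
after LOAD R4, [R7]: R4=M[8]=8
after XOR R4, 7: R4=8^7=15
after AND R4, 15: R4=15&15=15
after ADD R4, 14: R4=15+14=29
after ADD R7, 4: R7=8+4=12
after ADD R3, 3: R3=10+3=13
CMP R3, 19  (cmp 13,19)
JLT L2: taken
after LOAD R4, [R7]: R4=M[12]=15
after XOR R4, 7: R4=15^7=8
after AND R4, 15: R4=8&15=8
after ADD R4, 14: R4=8+14=22
after ADD R7, 4: R7=12+4=16
after ADD R3, 3: R3=13+3=16
CMP R3, 19  (cmp 16,19)
JLT L2: taken
after LOAD R4, [R7]: R4=M[16]=18
after XOR R4, 7: R4=18^7=21
after AND R4, 15: R4=21&15=5
after ADD R4, 14: R4=5+14=19
after ADD R7, 4: R7=16+4=20
after ADD R3, 3: R3=16+3=19
After step 41: R7 = 20.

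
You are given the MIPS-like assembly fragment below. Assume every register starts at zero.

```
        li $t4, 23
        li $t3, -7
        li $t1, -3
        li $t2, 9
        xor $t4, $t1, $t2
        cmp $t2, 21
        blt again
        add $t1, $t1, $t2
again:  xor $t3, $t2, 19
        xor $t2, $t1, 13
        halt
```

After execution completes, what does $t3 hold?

26

after li $t4, 23: $t4=23
after li $t3, -7: $t3=-7
after li $t1, -3: $t1=-3
after li $t2, 9: $t2=9
after xor $t4, $t1, $t2: $t4=(-3)^9=-12
cmp $t2, 21  (cmp 9,21)
blt again: taken
after xor $t3, $t2, 19: $t3=9^19=26
after xor $t2, $t1, 13: $t2=(-3)^13=-16
halt.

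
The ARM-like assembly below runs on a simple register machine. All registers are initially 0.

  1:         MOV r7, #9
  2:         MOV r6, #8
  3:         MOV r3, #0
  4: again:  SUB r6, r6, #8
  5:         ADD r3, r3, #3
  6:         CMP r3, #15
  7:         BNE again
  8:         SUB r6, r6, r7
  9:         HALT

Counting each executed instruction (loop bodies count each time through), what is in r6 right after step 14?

r7=9
r6=8
r3=0
r6=8-8=0
r3=0+3=3
CMP r3, #15  (cmp 3,15)
BNE again: taken
r6=0-8=-8
r3=3+3=6
CMP r3, #15  (cmp 6,15)
BNE again: taken
r6=(-8)-8=-16
r3=6+3=9
CMP r3, #15  (cmp 9,15)
After step 14: r6 = -16.

-16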